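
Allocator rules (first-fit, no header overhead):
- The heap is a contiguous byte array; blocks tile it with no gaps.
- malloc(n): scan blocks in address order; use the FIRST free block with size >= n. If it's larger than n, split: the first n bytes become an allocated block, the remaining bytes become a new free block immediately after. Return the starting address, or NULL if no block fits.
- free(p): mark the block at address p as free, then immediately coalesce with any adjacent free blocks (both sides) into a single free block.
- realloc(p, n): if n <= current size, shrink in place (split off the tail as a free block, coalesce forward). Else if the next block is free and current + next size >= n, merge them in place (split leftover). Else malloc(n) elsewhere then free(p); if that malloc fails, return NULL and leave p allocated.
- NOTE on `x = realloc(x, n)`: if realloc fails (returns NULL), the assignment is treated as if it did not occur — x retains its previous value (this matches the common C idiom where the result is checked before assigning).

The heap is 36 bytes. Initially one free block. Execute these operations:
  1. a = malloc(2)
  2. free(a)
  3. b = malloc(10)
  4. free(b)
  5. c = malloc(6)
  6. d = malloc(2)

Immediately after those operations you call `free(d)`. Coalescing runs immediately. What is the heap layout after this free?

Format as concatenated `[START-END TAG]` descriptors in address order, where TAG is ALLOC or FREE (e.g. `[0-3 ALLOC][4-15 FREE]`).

Answer: [0-5 ALLOC][6-35 FREE]

Derivation:
Op 1: a = malloc(2) -> a = 0; heap: [0-1 ALLOC][2-35 FREE]
Op 2: free(a) -> (freed a); heap: [0-35 FREE]
Op 3: b = malloc(10) -> b = 0; heap: [0-9 ALLOC][10-35 FREE]
Op 4: free(b) -> (freed b); heap: [0-35 FREE]
Op 5: c = malloc(6) -> c = 0; heap: [0-5 ALLOC][6-35 FREE]
Op 6: d = malloc(2) -> d = 6; heap: [0-5 ALLOC][6-7 ALLOC][8-35 FREE]
free(d): d = 6 -> block [6-7 ALLOC]; mark free, coalesce with adjacent free neighbors -> [0-5 ALLOC][6-35 FREE]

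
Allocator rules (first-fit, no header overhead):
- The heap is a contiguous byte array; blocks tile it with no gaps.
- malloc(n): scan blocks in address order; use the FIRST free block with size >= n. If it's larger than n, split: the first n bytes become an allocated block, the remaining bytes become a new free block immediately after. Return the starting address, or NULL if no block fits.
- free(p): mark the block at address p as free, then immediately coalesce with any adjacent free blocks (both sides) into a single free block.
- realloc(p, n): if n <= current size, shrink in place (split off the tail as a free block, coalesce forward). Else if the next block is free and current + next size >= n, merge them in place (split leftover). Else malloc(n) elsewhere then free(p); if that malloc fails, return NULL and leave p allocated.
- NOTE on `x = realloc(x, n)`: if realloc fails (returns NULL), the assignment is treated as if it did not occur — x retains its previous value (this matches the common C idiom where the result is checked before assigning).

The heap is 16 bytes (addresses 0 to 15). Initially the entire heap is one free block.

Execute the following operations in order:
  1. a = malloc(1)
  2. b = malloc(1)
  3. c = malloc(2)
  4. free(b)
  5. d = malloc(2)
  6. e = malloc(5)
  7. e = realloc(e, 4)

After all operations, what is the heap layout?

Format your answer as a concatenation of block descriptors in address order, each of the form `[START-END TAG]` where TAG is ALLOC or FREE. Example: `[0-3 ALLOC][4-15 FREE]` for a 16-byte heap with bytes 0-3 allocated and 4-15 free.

Answer: [0-0 ALLOC][1-1 FREE][2-3 ALLOC][4-5 ALLOC][6-9 ALLOC][10-15 FREE]

Derivation:
Op 1: a = malloc(1) -> a = 0; heap: [0-0 ALLOC][1-15 FREE]
Op 2: b = malloc(1) -> b = 1; heap: [0-0 ALLOC][1-1 ALLOC][2-15 FREE]
Op 3: c = malloc(2) -> c = 2; heap: [0-0 ALLOC][1-1 ALLOC][2-3 ALLOC][4-15 FREE]
Op 4: free(b) -> (freed b); heap: [0-0 ALLOC][1-1 FREE][2-3 ALLOC][4-15 FREE]
Op 5: d = malloc(2) -> d = 4; heap: [0-0 ALLOC][1-1 FREE][2-3 ALLOC][4-5 ALLOC][6-15 FREE]
Op 6: e = malloc(5) -> e = 6; heap: [0-0 ALLOC][1-1 FREE][2-3 ALLOC][4-5 ALLOC][6-10 ALLOC][11-15 FREE]
Op 7: e = realloc(e, 4) -> e = 6; heap: [0-0 ALLOC][1-1 FREE][2-3 ALLOC][4-5 ALLOC][6-9 ALLOC][10-15 FREE]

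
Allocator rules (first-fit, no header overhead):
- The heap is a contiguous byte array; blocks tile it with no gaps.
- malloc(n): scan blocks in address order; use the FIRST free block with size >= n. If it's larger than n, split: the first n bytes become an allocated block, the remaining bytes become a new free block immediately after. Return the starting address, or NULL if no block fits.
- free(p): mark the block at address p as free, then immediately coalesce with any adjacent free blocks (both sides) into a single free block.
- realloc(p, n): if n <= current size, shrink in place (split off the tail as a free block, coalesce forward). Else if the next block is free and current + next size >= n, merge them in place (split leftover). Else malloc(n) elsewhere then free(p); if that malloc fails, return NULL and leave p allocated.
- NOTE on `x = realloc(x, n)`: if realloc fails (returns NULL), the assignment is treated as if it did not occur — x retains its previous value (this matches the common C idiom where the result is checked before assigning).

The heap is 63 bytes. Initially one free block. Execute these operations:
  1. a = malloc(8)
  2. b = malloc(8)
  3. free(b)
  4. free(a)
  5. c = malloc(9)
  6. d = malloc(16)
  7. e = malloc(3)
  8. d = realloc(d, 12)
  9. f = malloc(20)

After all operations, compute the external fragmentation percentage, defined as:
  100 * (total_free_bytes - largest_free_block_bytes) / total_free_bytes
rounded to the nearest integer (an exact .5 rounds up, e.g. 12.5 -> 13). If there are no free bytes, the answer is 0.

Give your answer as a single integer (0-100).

Answer: 21

Derivation:
Op 1: a = malloc(8) -> a = 0; heap: [0-7 ALLOC][8-62 FREE]
Op 2: b = malloc(8) -> b = 8; heap: [0-7 ALLOC][8-15 ALLOC][16-62 FREE]
Op 3: free(b) -> (freed b); heap: [0-7 ALLOC][8-62 FREE]
Op 4: free(a) -> (freed a); heap: [0-62 FREE]
Op 5: c = malloc(9) -> c = 0; heap: [0-8 ALLOC][9-62 FREE]
Op 6: d = malloc(16) -> d = 9; heap: [0-8 ALLOC][9-24 ALLOC][25-62 FREE]
Op 7: e = malloc(3) -> e = 25; heap: [0-8 ALLOC][9-24 ALLOC][25-27 ALLOC][28-62 FREE]
Op 8: d = realloc(d, 12) -> d = 9; heap: [0-8 ALLOC][9-20 ALLOC][21-24 FREE][25-27 ALLOC][28-62 FREE]
Op 9: f = malloc(20) -> f = 28; heap: [0-8 ALLOC][9-20 ALLOC][21-24 FREE][25-27 ALLOC][28-47 ALLOC][48-62 FREE]
Free blocks: [4 15] total_free=19 largest=15 -> 100*(19-15)/19 = 400/19 ≈ 21.053 -> rounds to 21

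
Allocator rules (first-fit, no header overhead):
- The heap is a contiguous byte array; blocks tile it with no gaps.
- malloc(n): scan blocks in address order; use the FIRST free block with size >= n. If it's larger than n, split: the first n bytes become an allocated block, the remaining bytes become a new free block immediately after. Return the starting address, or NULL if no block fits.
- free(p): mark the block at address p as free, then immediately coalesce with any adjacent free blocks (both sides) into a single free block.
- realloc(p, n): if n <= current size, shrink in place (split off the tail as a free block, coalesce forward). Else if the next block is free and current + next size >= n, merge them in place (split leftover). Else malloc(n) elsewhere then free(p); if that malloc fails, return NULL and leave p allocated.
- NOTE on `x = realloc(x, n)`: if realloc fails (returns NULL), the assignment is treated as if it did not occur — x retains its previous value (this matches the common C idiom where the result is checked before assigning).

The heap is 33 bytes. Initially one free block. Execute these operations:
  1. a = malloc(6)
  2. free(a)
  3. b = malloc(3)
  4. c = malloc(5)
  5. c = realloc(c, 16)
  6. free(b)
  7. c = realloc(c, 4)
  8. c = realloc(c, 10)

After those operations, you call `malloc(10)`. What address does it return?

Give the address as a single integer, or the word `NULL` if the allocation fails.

Answer: 13

Derivation:
Op 1: a = malloc(6) -> a = 0; heap: [0-5 ALLOC][6-32 FREE]
Op 2: free(a) -> (freed a); heap: [0-32 FREE]
Op 3: b = malloc(3) -> b = 0; heap: [0-2 ALLOC][3-32 FREE]
Op 4: c = malloc(5) -> c = 3; heap: [0-2 ALLOC][3-7 ALLOC][8-32 FREE]
Op 5: c = realloc(c, 16) -> c = 3; heap: [0-2 ALLOC][3-18 ALLOC][19-32 FREE]
Op 6: free(b) -> (freed b); heap: [0-2 FREE][3-18 ALLOC][19-32 FREE]
Op 7: c = realloc(c, 4) -> c = 3; heap: [0-2 FREE][3-6 ALLOC][7-32 FREE]
Op 8: c = realloc(c, 10) -> c = 3; heap: [0-2 FREE][3-12 ALLOC][13-32 FREE]
malloc(10): first-fit scan over [0-2 FREE][3-12 ALLOC][13-32 FREE] -> 13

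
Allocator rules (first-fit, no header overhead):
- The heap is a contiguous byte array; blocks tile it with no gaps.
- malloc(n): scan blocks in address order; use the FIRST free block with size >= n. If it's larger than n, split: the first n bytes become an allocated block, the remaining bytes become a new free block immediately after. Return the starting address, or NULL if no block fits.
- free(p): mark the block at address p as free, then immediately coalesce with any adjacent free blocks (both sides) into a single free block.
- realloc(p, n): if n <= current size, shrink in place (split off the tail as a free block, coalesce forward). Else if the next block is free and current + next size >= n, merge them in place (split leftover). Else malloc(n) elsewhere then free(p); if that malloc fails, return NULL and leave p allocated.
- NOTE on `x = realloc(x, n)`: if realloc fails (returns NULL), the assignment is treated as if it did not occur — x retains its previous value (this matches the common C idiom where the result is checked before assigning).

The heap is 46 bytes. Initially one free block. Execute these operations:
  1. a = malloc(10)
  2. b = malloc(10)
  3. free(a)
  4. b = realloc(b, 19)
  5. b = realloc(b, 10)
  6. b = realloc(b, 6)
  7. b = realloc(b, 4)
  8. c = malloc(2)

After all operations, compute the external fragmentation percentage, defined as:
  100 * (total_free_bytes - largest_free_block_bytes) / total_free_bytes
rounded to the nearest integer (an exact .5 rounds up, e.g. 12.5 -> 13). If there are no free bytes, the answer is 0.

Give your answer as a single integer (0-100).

Answer: 20

Derivation:
Op 1: a = malloc(10) -> a = 0; heap: [0-9 ALLOC][10-45 FREE]
Op 2: b = malloc(10) -> b = 10; heap: [0-9 ALLOC][10-19 ALLOC][20-45 FREE]
Op 3: free(a) -> (freed a); heap: [0-9 FREE][10-19 ALLOC][20-45 FREE]
Op 4: b = realloc(b, 19) -> b = 10; heap: [0-9 FREE][10-28 ALLOC][29-45 FREE]
Op 5: b = realloc(b, 10) -> b = 10; heap: [0-9 FREE][10-19 ALLOC][20-45 FREE]
Op 6: b = realloc(b, 6) -> b = 10; heap: [0-9 FREE][10-15 ALLOC][16-45 FREE]
Op 7: b = realloc(b, 4) -> b = 10; heap: [0-9 FREE][10-13 ALLOC][14-45 FREE]
Op 8: c = malloc(2) -> c = 0; heap: [0-1 ALLOC][2-9 FREE][10-13 ALLOC][14-45 FREE]
Free blocks: [8 32] total_free=40 largest=32 -> 100*(40-32)/40 = 800/40 = 20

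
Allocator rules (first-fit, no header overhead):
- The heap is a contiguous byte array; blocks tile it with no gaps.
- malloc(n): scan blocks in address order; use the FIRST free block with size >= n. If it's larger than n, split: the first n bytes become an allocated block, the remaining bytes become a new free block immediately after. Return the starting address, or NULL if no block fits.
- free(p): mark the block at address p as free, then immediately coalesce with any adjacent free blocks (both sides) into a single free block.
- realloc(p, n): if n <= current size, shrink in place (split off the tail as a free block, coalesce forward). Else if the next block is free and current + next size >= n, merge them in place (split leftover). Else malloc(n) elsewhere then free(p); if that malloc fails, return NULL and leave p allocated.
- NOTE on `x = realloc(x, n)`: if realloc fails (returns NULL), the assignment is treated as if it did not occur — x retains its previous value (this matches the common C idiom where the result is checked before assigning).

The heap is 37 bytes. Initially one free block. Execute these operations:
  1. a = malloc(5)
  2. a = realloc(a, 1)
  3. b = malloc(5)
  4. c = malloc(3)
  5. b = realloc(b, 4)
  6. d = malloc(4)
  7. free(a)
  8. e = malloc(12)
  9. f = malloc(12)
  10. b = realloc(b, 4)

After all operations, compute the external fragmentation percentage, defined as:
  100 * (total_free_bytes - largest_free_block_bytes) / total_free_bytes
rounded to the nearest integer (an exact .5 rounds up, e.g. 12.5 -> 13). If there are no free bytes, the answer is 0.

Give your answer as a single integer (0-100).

Op 1: a = malloc(5) -> a = 0; heap: [0-4 ALLOC][5-36 FREE]
Op 2: a = realloc(a, 1) -> a = 0; heap: [0-0 ALLOC][1-36 FREE]
Op 3: b = malloc(5) -> b = 1; heap: [0-0 ALLOC][1-5 ALLOC][6-36 FREE]
Op 4: c = malloc(3) -> c = 6; heap: [0-0 ALLOC][1-5 ALLOC][6-8 ALLOC][9-36 FREE]
Op 5: b = realloc(b, 4) -> b = 1; heap: [0-0 ALLOC][1-4 ALLOC][5-5 FREE][6-8 ALLOC][9-36 FREE]
Op 6: d = malloc(4) -> d = 9; heap: [0-0 ALLOC][1-4 ALLOC][5-5 FREE][6-8 ALLOC][9-12 ALLOC][13-36 FREE]
Op 7: free(a) -> (freed a); heap: [0-0 FREE][1-4 ALLOC][5-5 FREE][6-8 ALLOC][9-12 ALLOC][13-36 FREE]
Op 8: e = malloc(12) -> e = 13; heap: [0-0 FREE][1-4 ALLOC][5-5 FREE][6-8 ALLOC][9-12 ALLOC][13-24 ALLOC][25-36 FREE]
Op 9: f = malloc(12) -> f = 25; heap: [0-0 FREE][1-4 ALLOC][5-5 FREE][6-8 ALLOC][9-12 ALLOC][13-24 ALLOC][25-36 ALLOC]
Op 10: b = realloc(b, 4) -> b = 1; heap: [0-0 FREE][1-4 ALLOC][5-5 FREE][6-8 ALLOC][9-12 ALLOC][13-24 ALLOC][25-36 ALLOC]
Free blocks: [1 1] total_free=2 largest=1 -> 100*(2-1)/2 = 100/2 = 50

Answer: 50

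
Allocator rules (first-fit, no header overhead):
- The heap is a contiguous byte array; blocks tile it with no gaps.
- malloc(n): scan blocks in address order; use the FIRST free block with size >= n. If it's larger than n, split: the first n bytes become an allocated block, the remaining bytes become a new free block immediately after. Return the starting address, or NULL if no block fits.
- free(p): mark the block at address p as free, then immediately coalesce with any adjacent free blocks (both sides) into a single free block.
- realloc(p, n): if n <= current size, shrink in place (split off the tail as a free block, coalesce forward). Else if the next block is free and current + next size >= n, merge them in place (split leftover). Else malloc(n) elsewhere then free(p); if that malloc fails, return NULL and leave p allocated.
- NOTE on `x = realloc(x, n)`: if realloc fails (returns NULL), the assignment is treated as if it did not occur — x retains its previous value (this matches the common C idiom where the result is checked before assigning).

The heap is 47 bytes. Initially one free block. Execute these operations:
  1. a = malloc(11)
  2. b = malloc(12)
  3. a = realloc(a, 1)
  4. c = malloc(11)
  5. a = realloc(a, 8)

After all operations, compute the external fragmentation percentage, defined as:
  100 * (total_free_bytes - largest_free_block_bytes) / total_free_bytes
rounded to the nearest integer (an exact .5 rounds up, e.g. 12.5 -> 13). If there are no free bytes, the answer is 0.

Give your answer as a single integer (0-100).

Answer: 19

Derivation:
Op 1: a = malloc(11) -> a = 0; heap: [0-10 ALLOC][11-46 FREE]
Op 2: b = malloc(12) -> b = 11; heap: [0-10 ALLOC][11-22 ALLOC][23-46 FREE]
Op 3: a = realloc(a, 1) -> a = 0; heap: [0-0 ALLOC][1-10 FREE][11-22 ALLOC][23-46 FREE]
Op 4: c = malloc(11) -> c = 23; heap: [0-0 ALLOC][1-10 FREE][11-22 ALLOC][23-33 ALLOC][34-46 FREE]
Op 5: a = realloc(a, 8) -> a = 0; heap: [0-7 ALLOC][8-10 FREE][11-22 ALLOC][23-33 ALLOC][34-46 FREE]
Free blocks: [3 13] total_free=16 largest=13 -> 100*(16-13)/16 = 300/16 = 18.75 -> rounds to 19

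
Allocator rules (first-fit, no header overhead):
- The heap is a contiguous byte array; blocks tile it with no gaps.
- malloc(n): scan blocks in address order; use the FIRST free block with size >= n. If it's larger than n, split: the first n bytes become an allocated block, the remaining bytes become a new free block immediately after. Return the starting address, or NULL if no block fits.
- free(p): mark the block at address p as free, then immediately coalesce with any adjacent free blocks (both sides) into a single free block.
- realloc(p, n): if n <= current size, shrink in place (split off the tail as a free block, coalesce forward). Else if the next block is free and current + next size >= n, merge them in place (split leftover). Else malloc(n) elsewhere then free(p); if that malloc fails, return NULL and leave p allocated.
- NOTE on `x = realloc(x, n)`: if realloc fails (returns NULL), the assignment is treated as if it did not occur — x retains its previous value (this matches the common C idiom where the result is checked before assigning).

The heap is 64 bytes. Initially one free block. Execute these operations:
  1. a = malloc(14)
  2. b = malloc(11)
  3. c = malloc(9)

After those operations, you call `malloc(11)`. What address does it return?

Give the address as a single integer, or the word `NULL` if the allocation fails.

Op 1: a = malloc(14) -> a = 0; heap: [0-13 ALLOC][14-63 FREE]
Op 2: b = malloc(11) -> b = 14; heap: [0-13 ALLOC][14-24 ALLOC][25-63 FREE]
Op 3: c = malloc(9) -> c = 25; heap: [0-13 ALLOC][14-24 ALLOC][25-33 ALLOC][34-63 FREE]
malloc(11): first-fit scan over [0-13 ALLOC][14-24 ALLOC][25-33 ALLOC][34-63 FREE] -> 34

Answer: 34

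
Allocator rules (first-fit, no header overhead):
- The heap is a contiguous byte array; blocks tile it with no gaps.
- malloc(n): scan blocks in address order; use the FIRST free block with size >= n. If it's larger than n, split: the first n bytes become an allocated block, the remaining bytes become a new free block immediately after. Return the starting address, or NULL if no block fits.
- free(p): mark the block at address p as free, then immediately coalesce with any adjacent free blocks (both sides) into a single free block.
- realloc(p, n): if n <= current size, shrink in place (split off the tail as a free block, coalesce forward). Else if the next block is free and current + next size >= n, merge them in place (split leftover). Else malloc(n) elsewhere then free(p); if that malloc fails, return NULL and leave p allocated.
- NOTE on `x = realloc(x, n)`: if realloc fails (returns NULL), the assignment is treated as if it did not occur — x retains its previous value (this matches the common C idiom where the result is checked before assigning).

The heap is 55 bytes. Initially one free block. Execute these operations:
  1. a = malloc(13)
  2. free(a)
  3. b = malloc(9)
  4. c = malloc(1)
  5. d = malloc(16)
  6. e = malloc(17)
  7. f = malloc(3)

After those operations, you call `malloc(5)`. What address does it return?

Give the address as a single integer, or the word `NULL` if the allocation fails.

Answer: 46

Derivation:
Op 1: a = malloc(13) -> a = 0; heap: [0-12 ALLOC][13-54 FREE]
Op 2: free(a) -> (freed a); heap: [0-54 FREE]
Op 3: b = malloc(9) -> b = 0; heap: [0-8 ALLOC][9-54 FREE]
Op 4: c = malloc(1) -> c = 9; heap: [0-8 ALLOC][9-9 ALLOC][10-54 FREE]
Op 5: d = malloc(16) -> d = 10; heap: [0-8 ALLOC][9-9 ALLOC][10-25 ALLOC][26-54 FREE]
Op 6: e = malloc(17) -> e = 26; heap: [0-8 ALLOC][9-9 ALLOC][10-25 ALLOC][26-42 ALLOC][43-54 FREE]
Op 7: f = malloc(3) -> f = 43; heap: [0-8 ALLOC][9-9 ALLOC][10-25 ALLOC][26-42 ALLOC][43-45 ALLOC][46-54 FREE]
malloc(5): first-fit scan over [0-8 ALLOC][9-9 ALLOC][10-25 ALLOC][26-42 ALLOC][43-45 ALLOC][46-54 FREE] -> 46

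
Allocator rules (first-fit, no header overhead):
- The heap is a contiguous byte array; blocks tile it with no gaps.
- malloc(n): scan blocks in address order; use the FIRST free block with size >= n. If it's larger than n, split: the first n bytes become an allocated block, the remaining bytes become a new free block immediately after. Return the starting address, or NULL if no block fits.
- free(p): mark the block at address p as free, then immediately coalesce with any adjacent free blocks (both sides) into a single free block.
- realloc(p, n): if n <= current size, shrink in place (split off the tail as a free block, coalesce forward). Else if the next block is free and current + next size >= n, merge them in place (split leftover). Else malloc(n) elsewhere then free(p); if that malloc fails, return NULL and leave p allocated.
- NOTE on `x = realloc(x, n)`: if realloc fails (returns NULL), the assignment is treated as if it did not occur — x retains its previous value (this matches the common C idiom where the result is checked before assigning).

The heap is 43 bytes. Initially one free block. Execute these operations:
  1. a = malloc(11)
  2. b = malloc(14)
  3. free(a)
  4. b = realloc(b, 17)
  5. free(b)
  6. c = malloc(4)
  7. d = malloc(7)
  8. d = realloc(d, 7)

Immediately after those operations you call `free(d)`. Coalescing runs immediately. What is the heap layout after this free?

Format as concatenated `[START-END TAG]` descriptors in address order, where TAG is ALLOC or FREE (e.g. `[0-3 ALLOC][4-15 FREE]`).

Answer: [0-3 ALLOC][4-42 FREE]

Derivation:
Op 1: a = malloc(11) -> a = 0; heap: [0-10 ALLOC][11-42 FREE]
Op 2: b = malloc(14) -> b = 11; heap: [0-10 ALLOC][11-24 ALLOC][25-42 FREE]
Op 3: free(a) -> (freed a); heap: [0-10 FREE][11-24 ALLOC][25-42 FREE]
Op 4: b = realloc(b, 17) -> b = 11; heap: [0-10 FREE][11-27 ALLOC][28-42 FREE]
Op 5: free(b) -> (freed b); heap: [0-42 FREE]
Op 6: c = malloc(4) -> c = 0; heap: [0-3 ALLOC][4-42 FREE]
Op 7: d = malloc(7) -> d = 4; heap: [0-3 ALLOC][4-10 ALLOC][11-42 FREE]
Op 8: d = realloc(d, 7) -> d = 4; heap: [0-3 ALLOC][4-10 ALLOC][11-42 FREE]
free(d): d = 4 -> block [4-10 ALLOC]; mark free, coalesce with adjacent free neighbors -> [0-3 ALLOC][4-42 FREE]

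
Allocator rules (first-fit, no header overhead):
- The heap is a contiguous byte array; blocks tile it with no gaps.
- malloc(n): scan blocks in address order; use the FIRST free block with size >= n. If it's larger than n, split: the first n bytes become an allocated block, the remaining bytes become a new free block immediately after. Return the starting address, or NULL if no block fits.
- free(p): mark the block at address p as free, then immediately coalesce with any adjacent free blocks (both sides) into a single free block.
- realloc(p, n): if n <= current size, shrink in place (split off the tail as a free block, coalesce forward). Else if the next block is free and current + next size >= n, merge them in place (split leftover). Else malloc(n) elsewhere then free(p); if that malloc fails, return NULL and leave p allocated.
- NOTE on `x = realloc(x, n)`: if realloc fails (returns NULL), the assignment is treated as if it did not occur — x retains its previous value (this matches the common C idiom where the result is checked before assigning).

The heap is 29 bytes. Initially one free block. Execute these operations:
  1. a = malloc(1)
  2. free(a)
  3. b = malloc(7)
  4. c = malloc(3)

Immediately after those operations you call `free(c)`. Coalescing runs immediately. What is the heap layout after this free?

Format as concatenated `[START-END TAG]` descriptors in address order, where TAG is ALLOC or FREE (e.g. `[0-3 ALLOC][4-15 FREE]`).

Op 1: a = malloc(1) -> a = 0; heap: [0-0 ALLOC][1-28 FREE]
Op 2: free(a) -> (freed a); heap: [0-28 FREE]
Op 3: b = malloc(7) -> b = 0; heap: [0-6 ALLOC][7-28 FREE]
Op 4: c = malloc(3) -> c = 7; heap: [0-6 ALLOC][7-9 ALLOC][10-28 FREE]
free(c): c = 7 -> block [7-9 ALLOC]; mark free, coalesce with adjacent free neighbors -> [0-6 ALLOC][7-28 FREE]

Answer: [0-6 ALLOC][7-28 FREE]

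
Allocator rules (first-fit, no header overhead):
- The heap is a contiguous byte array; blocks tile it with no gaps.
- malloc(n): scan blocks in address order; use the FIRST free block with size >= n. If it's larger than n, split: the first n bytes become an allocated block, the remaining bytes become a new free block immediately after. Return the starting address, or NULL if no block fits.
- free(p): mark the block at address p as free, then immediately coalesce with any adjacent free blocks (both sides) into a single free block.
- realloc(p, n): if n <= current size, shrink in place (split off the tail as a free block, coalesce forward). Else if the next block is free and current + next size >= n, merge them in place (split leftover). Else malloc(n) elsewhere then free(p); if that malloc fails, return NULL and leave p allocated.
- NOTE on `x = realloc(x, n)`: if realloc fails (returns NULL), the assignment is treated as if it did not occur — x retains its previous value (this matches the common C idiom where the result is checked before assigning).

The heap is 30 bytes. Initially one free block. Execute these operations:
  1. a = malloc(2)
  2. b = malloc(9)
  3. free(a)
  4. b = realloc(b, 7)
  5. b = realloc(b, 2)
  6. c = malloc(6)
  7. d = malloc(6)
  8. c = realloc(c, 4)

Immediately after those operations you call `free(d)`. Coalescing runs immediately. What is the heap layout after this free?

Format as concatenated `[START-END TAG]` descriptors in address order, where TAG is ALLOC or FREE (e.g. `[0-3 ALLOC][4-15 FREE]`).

Answer: [0-1 FREE][2-3 ALLOC][4-7 ALLOC][8-29 FREE]

Derivation:
Op 1: a = malloc(2) -> a = 0; heap: [0-1 ALLOC][2-29 FREE]
Op 2: b = malloc(9) -> b = 2; heap: [0-1 ALLOC][2-10 ALLOC][11-29 FREE]
Op 3: free(a) -> (freed a); heap: [0-1 FREE][2-10 ALLOC][11-29 FREE]
Op 4: b = realloc(b, 7) -> b = 2; heap: [0-1 FREE][2-8 ALLOC][9-29 FREE]
Op 5: b = realloc(b, 2) -> b = 2; heap: [0-1 FREE][2-3 ALLOC][4-29 FREE]
Op 6: c = malloc(6) -> c = 4; heap: [0-1 FREE][2-3 ALLOC][4-9 ALLOC][10-29 FREE]
Op 7: d = malloc(6) -> d = 10; heap: [0-1 FREE][2-3 ALLOC][4-9 ALLOC][10-15 ALLOC][16-29 FREE]
Op 8: c = realloc(c, 4) -> c = 4; heap: [0-1 FREE][2-3 ALLOC][4-7 ALLOC][8-9 FREE][10-15 ALLOC][16-29 FREE]
free(d): d = 10 -> block [10-15 ALLOC]; mark free, coalesce with adjacent free neighbors -> [0-1 FREE][2-3 ALLOC][4-7 ALLOC][8-29 FREE]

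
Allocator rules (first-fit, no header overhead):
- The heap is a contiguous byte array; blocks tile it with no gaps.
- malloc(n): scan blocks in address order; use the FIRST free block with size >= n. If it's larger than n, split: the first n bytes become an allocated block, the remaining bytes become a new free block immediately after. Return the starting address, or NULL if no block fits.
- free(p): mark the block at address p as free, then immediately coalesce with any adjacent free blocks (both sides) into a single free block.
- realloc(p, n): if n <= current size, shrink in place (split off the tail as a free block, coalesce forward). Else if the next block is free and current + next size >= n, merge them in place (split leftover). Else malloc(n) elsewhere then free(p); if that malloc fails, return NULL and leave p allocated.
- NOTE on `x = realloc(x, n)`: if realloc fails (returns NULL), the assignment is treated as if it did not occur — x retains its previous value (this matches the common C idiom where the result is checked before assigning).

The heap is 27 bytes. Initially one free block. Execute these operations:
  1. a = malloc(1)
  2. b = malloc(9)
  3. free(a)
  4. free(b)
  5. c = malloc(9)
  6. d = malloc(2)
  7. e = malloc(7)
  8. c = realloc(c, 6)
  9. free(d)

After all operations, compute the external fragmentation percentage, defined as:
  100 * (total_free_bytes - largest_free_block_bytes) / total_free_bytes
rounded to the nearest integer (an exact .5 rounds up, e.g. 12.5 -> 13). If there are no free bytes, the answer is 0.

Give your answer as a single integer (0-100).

Op 1: a = malloc(1) -> a = 0; heap: [0-0 ALLOC][1-26 FREE]
Op 2: b = malloc(9) -> b = 1; heap: [0-0 ALLOC][1-9 ALLOC][10-26 FREE]
Op 3: free(a) -> (freed a); heap: [0-0 FREE][1-9 ALLOC][10-26 FREE]
Op 4: free(b) -> (freed b); heap: [0-26 FREE]
Op 5: c = malloc(9) -> c = 0; heap: [0-8 ALLOC][9-26 FREE]
Op 6: d = malloc(2) -> d = 9; heap: [0-8 ALLOC][9-10 ALLOC][11-26 FREE]
Op 7: e = malloc(7) -> e = 11; heap: [0-8 ALLOC][9-10 ALLOC][11-17 ALLOC][18-26 FREE]
Op 8: c = realloc(c, 6) -> c = 0; heap: [0-5 ALLOC][6-8 FREE][9-10 ALLOC][11-17 ALLOC][18-26 FREE]
Op 9: free(d) -> (freed d); heap: [0-5 ALLOC][6-10 FREE][11-17 ALLOC][18-26 FREE]
Free blocks: [5 9] total_free=14 largest=9 -> 100*(14-9)/14 = 500/14 ≈ 35.714 -> rounds to 36

Answer: 36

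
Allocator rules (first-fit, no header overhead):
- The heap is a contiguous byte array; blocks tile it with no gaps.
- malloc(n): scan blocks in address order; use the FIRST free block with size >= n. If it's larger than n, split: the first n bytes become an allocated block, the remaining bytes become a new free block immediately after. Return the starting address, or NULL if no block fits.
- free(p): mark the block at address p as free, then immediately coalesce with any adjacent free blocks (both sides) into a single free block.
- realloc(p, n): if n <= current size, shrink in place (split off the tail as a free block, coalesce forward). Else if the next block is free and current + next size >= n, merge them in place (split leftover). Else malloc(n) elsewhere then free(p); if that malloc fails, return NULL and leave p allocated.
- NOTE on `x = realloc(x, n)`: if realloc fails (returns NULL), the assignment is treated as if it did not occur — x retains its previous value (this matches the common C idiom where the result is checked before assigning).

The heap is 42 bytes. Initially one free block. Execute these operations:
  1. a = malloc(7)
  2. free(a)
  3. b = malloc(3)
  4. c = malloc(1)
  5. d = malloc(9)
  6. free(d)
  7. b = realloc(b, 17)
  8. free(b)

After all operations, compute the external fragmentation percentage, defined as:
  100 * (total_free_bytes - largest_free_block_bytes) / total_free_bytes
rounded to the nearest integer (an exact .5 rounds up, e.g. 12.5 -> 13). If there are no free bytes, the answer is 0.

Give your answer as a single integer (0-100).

Answer: 7

Derivation:
Op 1: a = malloc(7) -> a = 0; heap: [0-6 ALLOC][7-41 FREE]
Op 2: free(a) -> (freed a); heap: [0-41 FREE]
Op 3: b = malloc(3) -> b = 0; heap: [0-2 ALLOC][3-41 FREE]
Op 4: c = malloc(1) -> c = 3; heap: [0-2 ALLOC][3-3 ALLOC][4-41 FREE]
Op 5: d = malloc(9) -> d = 4; heap: [0-2 ALLOC][3-3 ALLOC][4-12 ALLOC][13-41 FREE]
Op 6: free(d) -> (freed d); heap: [0-2 ALLOC][3-3 ALLOC][4-41 FREE]
Op 7: b = realloc(b, 17) -> b = 4; heap: [0-2 FREE][3-3 ALLOC][4-20 ALLOC][21-41 FREE]
Op 8: free(b) -> (freed b); heap: [0-2 FREE][3-3 ALLOC][4-41 FREE]
Free blocks: [3 38] total_free=41 largest=38 -> 100*(41-38)/41 = 300/41 ≈ 7.317 -> rounds to 7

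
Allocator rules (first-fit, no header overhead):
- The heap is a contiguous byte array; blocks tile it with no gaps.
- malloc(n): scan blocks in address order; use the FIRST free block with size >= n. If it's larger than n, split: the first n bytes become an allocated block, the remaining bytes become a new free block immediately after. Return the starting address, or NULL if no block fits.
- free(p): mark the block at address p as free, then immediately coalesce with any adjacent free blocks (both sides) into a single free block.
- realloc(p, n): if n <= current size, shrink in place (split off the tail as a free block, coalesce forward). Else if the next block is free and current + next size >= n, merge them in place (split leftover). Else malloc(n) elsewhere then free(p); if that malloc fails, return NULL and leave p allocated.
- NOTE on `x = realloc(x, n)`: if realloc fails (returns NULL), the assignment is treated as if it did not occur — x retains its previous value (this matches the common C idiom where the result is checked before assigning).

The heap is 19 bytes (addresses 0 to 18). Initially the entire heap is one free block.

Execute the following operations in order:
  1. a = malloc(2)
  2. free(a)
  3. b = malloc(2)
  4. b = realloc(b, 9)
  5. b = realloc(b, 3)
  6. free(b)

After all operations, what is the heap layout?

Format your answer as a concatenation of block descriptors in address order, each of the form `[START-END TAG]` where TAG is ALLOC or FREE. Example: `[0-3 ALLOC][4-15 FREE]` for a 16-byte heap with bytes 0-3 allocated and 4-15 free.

Op 1: a = malloc(2) -> a = 0; heap: [0-1 ALLOC][2-18 FREE]
Op 2: free(a) -> (freed a); heap: [0-18 FREE]
Op 3: b = malloc(2) -> b = 0; heap: [0-1 ALLOC][2-18 FREE]
Op 4: b = realloc(b, 9) -> b = 0; heap: [0-8 ALLOC][9-18 FREE]
Op 5: b = realloc(b, 3) -> b = 0; heap: [0-2 ALLOC][3-18 FREE]
Op 6: free(b) -> (freed b); heap: [0-18 FREE]

Answer: [0-18 FREE]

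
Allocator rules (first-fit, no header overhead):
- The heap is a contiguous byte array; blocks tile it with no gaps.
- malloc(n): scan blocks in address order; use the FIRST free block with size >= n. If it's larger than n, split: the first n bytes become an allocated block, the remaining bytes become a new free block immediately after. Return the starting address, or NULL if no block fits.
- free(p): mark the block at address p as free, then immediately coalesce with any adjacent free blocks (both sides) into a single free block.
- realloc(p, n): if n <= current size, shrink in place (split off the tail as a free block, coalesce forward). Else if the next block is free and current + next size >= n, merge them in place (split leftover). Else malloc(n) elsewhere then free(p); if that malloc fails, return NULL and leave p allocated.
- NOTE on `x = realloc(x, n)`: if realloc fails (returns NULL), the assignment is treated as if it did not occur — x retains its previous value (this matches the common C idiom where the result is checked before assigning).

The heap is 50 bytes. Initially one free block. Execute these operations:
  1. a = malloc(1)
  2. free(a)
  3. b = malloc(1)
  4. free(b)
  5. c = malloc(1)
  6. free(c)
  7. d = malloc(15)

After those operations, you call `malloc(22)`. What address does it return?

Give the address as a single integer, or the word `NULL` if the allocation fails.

Answer: 15

Derivation:
Op 1: a = malloc(1) -> a = 0; heap: [0-0 ALLOC][1-49 FREE]
Op 2: free(a) -> (freed a); heap: [0-49 FREE]
Op 3: b = malloc(1) -> b = 0; heap: [0-0 ALLOC][1-49 FREE]
Op 4: free(b) -> (freed b); heap: [0-49 FREE]
Op 5: c = malloc(1) -> c = 0; heap: [0-0 ALLOC][1-49 FREE]
Op 6: free(c) -> (freed c); heap: [0-49 FREE]
Op 7: d = malloc(15) -> d = 0; heap: [0-14 ALLOC][15-49 FREE]
malloc(22): first-fit scan over [0-14 ALLOC][15-49 FREE] -> 15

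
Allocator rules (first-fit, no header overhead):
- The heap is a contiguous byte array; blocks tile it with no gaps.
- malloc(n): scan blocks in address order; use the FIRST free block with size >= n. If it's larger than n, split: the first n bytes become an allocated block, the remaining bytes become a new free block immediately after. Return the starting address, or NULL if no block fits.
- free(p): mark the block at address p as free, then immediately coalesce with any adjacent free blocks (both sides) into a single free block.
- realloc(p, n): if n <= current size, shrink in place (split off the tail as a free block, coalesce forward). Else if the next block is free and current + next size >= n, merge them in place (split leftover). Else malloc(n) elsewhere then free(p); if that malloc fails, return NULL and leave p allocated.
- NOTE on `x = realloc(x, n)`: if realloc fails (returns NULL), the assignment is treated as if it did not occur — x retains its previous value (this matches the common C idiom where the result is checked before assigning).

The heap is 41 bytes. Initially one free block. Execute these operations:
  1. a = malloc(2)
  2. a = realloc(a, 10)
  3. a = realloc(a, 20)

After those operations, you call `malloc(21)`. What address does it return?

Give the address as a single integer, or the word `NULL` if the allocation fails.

Op 1: a = malloc(2) -> a = 0; heap: [0-1 ALLOC][2-40 FREE]
Op 2: a = realloc(a, 10) -> a = 0; heap: [0-9 ALLOC][10-40 FREE]
Op 3: a = realloc(a, 20) -> a = 0; heap: [0-19 ALLOC][20-40 FREE]
malloc(21): first-fit scan over [0-19 ALLOC][20-40 FREE] -> 20

Answer: 20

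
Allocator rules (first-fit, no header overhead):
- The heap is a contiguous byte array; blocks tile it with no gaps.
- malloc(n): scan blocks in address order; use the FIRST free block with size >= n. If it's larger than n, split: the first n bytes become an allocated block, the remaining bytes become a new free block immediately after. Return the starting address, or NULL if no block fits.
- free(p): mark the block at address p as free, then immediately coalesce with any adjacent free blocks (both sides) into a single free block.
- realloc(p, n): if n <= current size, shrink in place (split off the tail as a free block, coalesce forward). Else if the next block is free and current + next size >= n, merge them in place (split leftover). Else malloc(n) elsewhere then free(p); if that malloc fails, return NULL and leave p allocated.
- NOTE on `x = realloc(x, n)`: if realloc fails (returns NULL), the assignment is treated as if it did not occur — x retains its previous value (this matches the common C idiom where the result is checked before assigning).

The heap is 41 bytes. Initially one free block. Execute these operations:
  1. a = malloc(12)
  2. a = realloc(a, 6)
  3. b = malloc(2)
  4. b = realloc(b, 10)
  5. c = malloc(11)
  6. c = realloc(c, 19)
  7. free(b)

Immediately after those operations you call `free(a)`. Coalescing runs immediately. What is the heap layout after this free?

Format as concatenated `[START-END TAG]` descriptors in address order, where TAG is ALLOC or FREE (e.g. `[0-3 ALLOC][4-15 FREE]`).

Answer: [0-15 FREE][16-34 ALLOC][35-40 FREE]

Derivation:
Op 1: a = malloc(12) -> a = 0; heap: [0-11 ALLOC][12-40 FREE]
Op 2: a = realloc(a, 6) -> a = 0; heap: [0-5 ALLOC][6-40 FREE]
Op 3: b = malloc(2) -> b = 6; heap: [0-5 ALLOC][6-7 ALLOC][8-40 FREE]
Op 4: b = realloc(b, 10) -> b = 6; heap: [0-5 ALLOC][6-15 ALLOC][16-40 FREE]
Op 5: c = malloc(11) -> c = 16; heap: [0-5 ALLOC][6-15 ALLOC][16-26 ALLOC][27-40 FREE]
Op 6: c = realloc(c, 19) -> c = 16; heap: [0-5 ALLOC][6-15 ALLOC][16-34 ALLOC][35-40 FREE]
Op 7: free(b) -> (freed b); heap: [0-5 ALLOC][6-15 FREE][16-34 ALLOC][35-40 FREE]
free(a): a = 0 -> block [0-5 ALLOC]; mark free, coalesce with adjacent free neighbors -> [0-15 FREE][16-34 ALLOC][35-40 FREE]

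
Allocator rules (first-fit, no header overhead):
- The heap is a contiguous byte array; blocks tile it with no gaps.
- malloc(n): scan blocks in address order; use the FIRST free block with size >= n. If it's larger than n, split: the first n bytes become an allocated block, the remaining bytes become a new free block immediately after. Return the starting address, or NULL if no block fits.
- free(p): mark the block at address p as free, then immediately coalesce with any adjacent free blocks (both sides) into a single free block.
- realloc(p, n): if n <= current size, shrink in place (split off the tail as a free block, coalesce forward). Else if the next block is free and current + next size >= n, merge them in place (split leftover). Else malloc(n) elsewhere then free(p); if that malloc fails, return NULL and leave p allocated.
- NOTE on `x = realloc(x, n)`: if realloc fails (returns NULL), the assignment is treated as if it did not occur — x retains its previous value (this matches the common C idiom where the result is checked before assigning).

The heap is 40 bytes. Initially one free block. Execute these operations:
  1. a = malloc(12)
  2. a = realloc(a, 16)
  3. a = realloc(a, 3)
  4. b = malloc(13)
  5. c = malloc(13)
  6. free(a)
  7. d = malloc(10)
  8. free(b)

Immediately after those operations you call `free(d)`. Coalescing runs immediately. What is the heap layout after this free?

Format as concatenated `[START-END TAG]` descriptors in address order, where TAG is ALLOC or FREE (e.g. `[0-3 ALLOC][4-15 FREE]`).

Answer: [0-15 FREE][16-28 ALLOC][29-39 FREE]

Derivation:
Op 1: a = malloc(12) -> a = 0; heap: [0-11 ALLOC][12-39 FREE]
Op 2: a = realloc(a, 16) -> a = 0; heap: [0-15 ALLOC][16-39 FREE]
Op 3: a = realloc(a, 3) -> a = 0; heap: [0-2 ALLOC][3-39 FREE]
Op 4: b = malloc(13) -> b = 3; heap: [0-2 ALLOC][3-15 ALLOC][16-39 FREE]
Op 5: c = malloc(13) -> c = 16; heap: [0-2 ALLOC][3-15 ALLOC][16-28 ALLOC][29-39 FREE]
Op 6: free(a) -> (freed a); heap: [0-2 FREE][3-15 ALLOC][16-28 ALLOC][29-39 FREE]
Op 7: d = malloc(10) -> d = 29; heap: [0-2 FREE][3-15 ALLOC][16-28 ALLOC][29-38 ALLOC][39-39 FREE]
Op 8: free(b) -> (freed b); heap: [0-15 FREE][16-28 ALLOC][29-38 ALLOC][39-39 FREE]
free(d): d = 29 -> block [29-38 ALLOC]; mark free, coalesce with adjacent free neighbors -> [0-15 FREE][16-28 ALLOC][29-39 FREE]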